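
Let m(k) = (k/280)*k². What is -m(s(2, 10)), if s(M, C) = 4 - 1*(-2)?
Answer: -27/35 ≈ -0.77143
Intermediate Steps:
s(M, C) = 6 (s(M, C) = 4 + 2 = 6)
m(k) = k³/280 (m(k) = (k*(1/280))*k² = (k/280)*k² = k³/280)
-m(s(2, 10)) = -6³/280 = -216/280 = -1*27/35 = -27/35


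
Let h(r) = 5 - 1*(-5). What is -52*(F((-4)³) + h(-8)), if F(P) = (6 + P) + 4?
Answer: 2288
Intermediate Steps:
h(r) = 10 (h(r) = 5 + 5 = 10)
F(P) = 10 + P
-52*(F((-4)³) + h(-8)) = -52*((10 + (-4)³) + 10) = -52*((10 - 64) + 10) = -52*(-54 + 10) = -52*(-44) = 2288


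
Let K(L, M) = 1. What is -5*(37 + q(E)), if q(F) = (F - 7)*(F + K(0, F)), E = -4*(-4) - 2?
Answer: -710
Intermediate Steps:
E = 14 (E = 16 - 2 = 14)
q(F) = (1 + F)*(-7 + F) (q(F) = (F - 7)*(F + 1) = (-7 + F)*(1 + F) = (1 + F)*(-7 + F))
-5*(37 + q(E)) = -5*(37 + (-7 + 14² - 6*14)) = -5*(37 + (-7 + 196 - 84)) = -5*(37 + 105) = -5*142 = -710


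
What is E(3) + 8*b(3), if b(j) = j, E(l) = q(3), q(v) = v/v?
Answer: 25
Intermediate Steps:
q(v) = 1
E(l) = 1
E(3) + 8*b(3) = 1 + 8*3 = 1 + 24 = 25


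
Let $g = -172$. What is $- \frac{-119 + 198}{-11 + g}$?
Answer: $\frac{79}{183} \approx 0.43169$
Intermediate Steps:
$- \frac{-119 + 198}{-11 + g} = - \frac{-119 + 198}{-11 - 172} = - \frac{79}{-183} = - \frac{79 \left(-1\right)}{183} = \left(-1\right) \left(- \frac{79}{183}\right) = \frac{79}{183}$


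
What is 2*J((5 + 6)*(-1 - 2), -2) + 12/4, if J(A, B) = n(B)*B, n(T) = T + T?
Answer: 19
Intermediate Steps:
n(T) = 2*T
J(A, B) = 2*B² (J(A, B) = (2*B)*B = 2*B²)
2*J((5 + 6)*(-1 - 2), -2) + 12/4 = 2*(2*(-2)²) + 12/4 = 2*(2*4) + 12*(¼) = 2*8 + 3 = 16 + 3 = 19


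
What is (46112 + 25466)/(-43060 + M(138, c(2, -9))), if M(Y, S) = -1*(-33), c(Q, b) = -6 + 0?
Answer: -71578/43027 ≈ -1.6636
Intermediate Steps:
c(Q, b) = -6
M(Y, S) = 33
(46112 + 25466)/(-43060 + M(138, c(2, -9))) = (46112 + 25466)/(-43060 + 33) = 71578/(-43027) = 71578*(-1/43027) = -71578/43027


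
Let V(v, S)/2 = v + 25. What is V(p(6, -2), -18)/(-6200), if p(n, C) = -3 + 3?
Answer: -1/124 ≈ -0.0080645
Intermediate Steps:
p(n, C) = 0
V(v, S) = 50 + 2*v (V(v, S) = 2*(v + 25) = 2*(25 + v) = 50 + 2*v)
V(p(6, -2), -18)/(-6200) = (50 + 2*0)/(-6200) = (50 + 0)*(-1/6200) = 50*(-1/6200) = -1/124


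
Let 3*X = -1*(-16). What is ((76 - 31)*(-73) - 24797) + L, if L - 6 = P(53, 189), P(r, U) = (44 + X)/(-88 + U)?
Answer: -8506880/303 ≈ -28076.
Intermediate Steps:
X = 16/3 (X = (-1*(-16))/3 = (⅓)*16 = 16/3 ≈ 5.3333)
P(r, U) = 148/(3*(-88 + U)) (P(r, U) = (44 + 16/3)/(-88 + U) = 148/(3*(-88 + U)))
L = 1966/303 (L = 6 + 148/(3*(-88 + 189)) = 6 + (148/3)/101 = 6 + (148/3)*(1/101) = 6 + 148/303 = 1966/303 ≈ 6.4884)
((76 - 31)*(-73) - 24797) + L = ((76 - 31)*(-73) - 24797) + 1966/303 = (45*(-73) - 24797) + 1966/303 = (-3285 - 24797) + 1966/303 = -28082 + 1966/303 = -8506880/303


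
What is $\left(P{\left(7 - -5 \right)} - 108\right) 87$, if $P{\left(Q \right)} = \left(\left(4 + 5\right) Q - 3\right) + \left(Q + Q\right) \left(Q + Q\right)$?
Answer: $49851$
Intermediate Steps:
$P{\left(Q \right)} = -3 + 4 Q^{2} + 9 Q$ ($P{\left(Q \right)} = \left(9 Q - 3\right) + 2 Q 2 Q = \left(-3 + 9 Q\right) + 4 Q^{2} = -3 + 4 Q^{2} + 9 Q$)
$\left(P{\left(7 - -5 \right)} - 108\right) 87 = \left(\left(-3 + 4 \left(7 - -5\right)^{2} + 9 \left(7 - -5\right)\right) - 108\right) 87 = \left(\left(-3 + 4 \left(7 + 5\right)^{2} + 9 \left(7 + 5\right)\right) - 108\right) 87 = \left(\left(-3 + 4 \cdot 12^{2} + 9 \cdot 12\right) - 108\right) 87 = \left(\left(-3 + 4 \cdot 144 + 108\right) - 108\right) 87 = \left(\left(-3 + 576 + 108\right) - 108\right) 87 = \left(681 - 108\right) 87 = 573 \cdot 87 = 49851$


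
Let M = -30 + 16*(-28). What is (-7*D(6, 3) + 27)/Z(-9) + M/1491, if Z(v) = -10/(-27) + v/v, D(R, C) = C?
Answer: 223856/55167 ≈ 4.0578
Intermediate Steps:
Z(v) = 37/27 (Z(v) = -10*(-1/27) + 1 = 10/27 + 1 = 37/27)
M = -478 (M = -30 - 448 = -478)
(-7*D(6, 3) + 27)/Z(-9) + M/1491 = (-7*3 + 27)/(37/27) - 478/1491 = (-21 + 27)*(27/37) - 478*1/1491 = 6*(27/37) - 478/1491 = 162/37 - 478/1491 = 223856/55167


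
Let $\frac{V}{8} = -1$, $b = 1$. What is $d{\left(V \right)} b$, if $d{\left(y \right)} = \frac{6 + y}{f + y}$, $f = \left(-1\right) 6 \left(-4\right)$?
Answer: $- \frac{1}{8} \approx -0.125$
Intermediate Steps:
$V = -8$ ($V = 8 \left(-1\right) = -8$)
$f = 24$ ($f = \left(-6\right) \left(-4\right) = 24$)
$d{\left(y \right)} = \frac{6 + y}{24 + y}$
$d{\left(V \right)} b = \frac{6 - 8}{24 - 8} \cdot 1 = \frac{1}{16} \left(-2\right) 1 = \left(- \frac{1}{8}\right) 1 = - \frac{1}{8}$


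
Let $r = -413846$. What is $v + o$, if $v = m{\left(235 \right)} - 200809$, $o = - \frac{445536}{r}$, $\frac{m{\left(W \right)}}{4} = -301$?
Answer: $- \frac{41800913231}{206923} \approx -2.0201 \cdot 10^{5}$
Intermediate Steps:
$m{\left(W \right)} = -1204$ ($m{\left(W \right)} = 4 \left(-301\right) = -1204$)
$o = \frac{222768}{206923}$ ($o = - \frac{445536}{-413846} = \left(-445536\right) \left(- \frac{1}{413846}\right) = \frac{222768}{206923} \approx 1.0766$)
$v = -202013$ ($v = -1204 - 200809 = -202013$)
$v + o = -202013 + \frac{222768}{206923} = - \frac{41800913231}{206923}$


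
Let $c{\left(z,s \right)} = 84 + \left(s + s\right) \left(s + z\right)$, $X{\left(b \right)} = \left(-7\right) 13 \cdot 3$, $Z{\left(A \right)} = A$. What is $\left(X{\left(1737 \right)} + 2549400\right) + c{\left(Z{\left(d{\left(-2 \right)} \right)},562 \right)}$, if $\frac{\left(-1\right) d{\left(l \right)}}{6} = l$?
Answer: $3194387$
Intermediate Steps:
$d{\left(l \right)} = - 6 l$
$X{\left(b \right)} = -273$ ($X{\left(b \right)} = \left(-91\right) 3 = -273$)
$c{\left(z,s \right)} = 84 + 2 s \left(s + z\right)$
$\left(X{\left(1737 \right)} + 2549400\right) + c{\left(Z{\left(d{\left(-2 \right)} \right)},562 \right)} = \left(-273 + 2549400\right) + \left(84 + 2 \cdot 562^{2} + 2 \cdot 562 \left(\left(-6\right) \left(-2\right)\right)\right) = 2549127 + \left(84 + 2 \cdot 315844 + 2 \cdot 562 \cdot 12\right) = 2549127 + \left(84 + 631688 + 13488\right) = 2549127 + 645260 = 3194387$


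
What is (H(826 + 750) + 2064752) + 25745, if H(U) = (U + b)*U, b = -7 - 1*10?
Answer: 4547481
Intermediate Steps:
b = -17 (b = -7 - 10 = -17)
H(U) = U*(-17 + U) (H(U) = (U - 17)*U = (-17 + U)*U = U*(-17 + U))
(H(826 + 750) + 2064752) + 25745 = ((826 + 750)*(-17 + (826 + 750)) + 2064752) + 25745 = (1576*(-17 + 1576) + 2064752) + 25745 = (1576*1559 + 2064752) + 25745 = (2456984 + 2064752) + 25745 = 4521736 + 25745 = 4547481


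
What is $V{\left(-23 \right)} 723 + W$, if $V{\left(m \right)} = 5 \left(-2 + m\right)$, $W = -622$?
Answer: $-90997$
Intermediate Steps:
$V{\left(m \right)} = -10 + 5 m$
$V{\left(-23 \right)} 723 + W = \left(-10 + 5 \left(-23\right)\right) 723 - 622 = \left(-10 - 115\right) 723 - 622 = \left(-125\right) 723 - 622 = -90375 - 622 = -90997$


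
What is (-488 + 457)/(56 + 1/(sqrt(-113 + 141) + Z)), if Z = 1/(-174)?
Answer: -735829733/1329230542 + 469278*sqrt(7)/664615271 ≈ -0.55171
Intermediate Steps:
Z = -1/174 ≈ -0.0057471
(-488 + 457)/(56 + 1/(sqrt(-113 + 141) + Z)) = (-488 + 457)/(56 + 1/(sqrt(-113 + 141) - 1/174)) = -31/(56 + 1/(sqrt(28) - 1/174)) = -31/(56 + 1/(2*sqrt(7) - 1/174)) = -31/(56 + 1/(-1/174 + 2*sqrt(7)))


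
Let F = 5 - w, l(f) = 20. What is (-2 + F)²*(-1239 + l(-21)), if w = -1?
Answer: -19504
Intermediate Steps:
F = 6 (F = 5 - 1*(-1) = 5 + 1 = 6)
(-2 + F)²*(-1239 + l(-21)) = (-2 + 6)²*(-1239 + 20) = 4²*(-1219) = 16*(-1219) = -19504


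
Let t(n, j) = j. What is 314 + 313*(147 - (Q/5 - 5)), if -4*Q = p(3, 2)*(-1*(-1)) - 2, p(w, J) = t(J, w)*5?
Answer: 961869/20 ≈ 48093.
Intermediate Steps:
p(w, J) = 5*w (p(w, J) = w*5 = 5*w)
Q = -13/4 (Q = -((5*3)*(-1*(-1)) - 2)/4 = -(15*1 - 2)/4 = -(15 - 2)/4 = -1/4*13 = -13/4 ≈ -3.2500)
314 + 313*(147 - (Q/5 - 5)) = 314 + 313*(147 - (-13/4/5 - 5)) = 314 + 313*(147 - (-13/4*1/5 - 5)) = 314 + 313*(147 - (-13/20 - 5)) = 314 + 313*(147 - 1*(-113/20)) = 314 + 313*(147 + 113/20) = 314 + 313*(3053/20) = 314 + 955589/20 = 961869/20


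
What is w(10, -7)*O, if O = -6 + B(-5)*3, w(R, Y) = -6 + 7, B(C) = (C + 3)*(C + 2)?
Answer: 12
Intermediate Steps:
B(C) = (2 + C)*(3 + C) (B(C) = (3 + C)*(2 + C) = (2 + C)*(3 + C))
w(R, Y) = 1
O = 12 (O = -6 + (6 + (-5)² + 5*(-5))*3 = -6 + (6 + 25 - 25)*3 = -6 + 6*3 = -6 + 18 = 12)
w(10, -7)*O = 1*12 = 12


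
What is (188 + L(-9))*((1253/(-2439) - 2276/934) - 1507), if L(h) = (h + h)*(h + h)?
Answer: -880564901888/1139013 ≈ -7.7310e+5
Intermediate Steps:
L(h) = 4*h² (L(h) = (2*h)*(2*h) = 4*h²)
(188 + L(-9))*((1253/(-2439) - 2276/934) - 1507) = (188 + 4*(-9)²)*((1253/(-2439) - 2276/934) - 1507) = (188 + 4*81)*((1253*(-1/2439) - 2276*1/934) - 1507) = (188 + 324)*((-1253/2439 - 1138/467) - 1507) = 512*(-3360733/1139013 - 1507) = 512*(-1719853324/1139013) = -880564901888/1139013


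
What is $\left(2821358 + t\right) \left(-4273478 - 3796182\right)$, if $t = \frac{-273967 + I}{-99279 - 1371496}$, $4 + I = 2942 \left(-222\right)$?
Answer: $- \frac{1339429196786268188}{58831} \approx -2.2767 \cdot 10^{13}$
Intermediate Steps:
$I = -653128$ ($I = -4 + 2942 \left(-222\right) = -4 - 653124 = -653128$)
$t = \frac{185419}{294155}$ ($t = \frac{-273967 - 653128}{-99279 - 1371496} = - \frac{927095}{-1470775} = \left(-927095\right) \left(- \frac{1}{1470775}\right) = \frac{185419}{294155} \approx 0.63034$)
$\left(2821358 + t\right) \left(-4273478 - 3796182\right) = \left(2821358 + \frac{185419}{294155}\right) \left(-4273478 - 3796182\right) = \frac{829916747909}{294155} \left(-8069660\right) = - \frac{1339429196786268188}{58831}$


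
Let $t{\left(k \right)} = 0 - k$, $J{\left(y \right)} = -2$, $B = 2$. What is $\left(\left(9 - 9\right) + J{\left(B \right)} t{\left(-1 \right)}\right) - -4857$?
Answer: $4855$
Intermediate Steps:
$t{\left(k \right)} = - k$
$\left(\left(9 - 9\right) + J{\left(B \right)} t{\left(-1 \right)}\right) - -4857 = \left(\left(9 - 9\right) - 2 \left(\left(-1\right) \left(-1\right)\right)\right) - -4857 = \left(\left(9 - 9\right) - 2\right) + 4857 = \left(0 - 2\right) + 4857 = -2 + 4857 = 4855$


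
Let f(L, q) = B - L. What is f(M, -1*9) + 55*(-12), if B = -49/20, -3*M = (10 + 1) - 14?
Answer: -13269/20 ≈ -663.45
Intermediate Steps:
M = 1 (M = -((10 + 1) - 14)/3 = -(11 - 14)/3 = -1/3*(-3) = 1)
B = -49/20 (B = -49*1/20 = -49/20 ≈ -2.4500)
f(L, q) = -49/20 - L
f(M, -1*9) + 55*(-12) = (-49/20 - 1*1) + 55*(-12) = (-49/20 - 1) - 660 = -69/20 - 660 = -13269/20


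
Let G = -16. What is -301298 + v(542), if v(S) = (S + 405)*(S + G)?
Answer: 196824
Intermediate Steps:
v(S) = (-16 + S)*(405 + S) (v(S) = (S + 405)*(S - 16) = (405 + S)*(-16 + S) = (-16 + S)*(405 + S))
-301298 + v(542) = -301298 + (-6480 + 542² + 389*542) = -301298 + (-6480 + 293764 + 210838) = -301298 + 498122 = 196824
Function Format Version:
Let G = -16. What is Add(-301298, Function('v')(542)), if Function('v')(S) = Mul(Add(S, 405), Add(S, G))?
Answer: 196824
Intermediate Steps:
Function('v')(S) = Mul(Add(-16, S), Add(405, S)) (Function('v')(S) = Mul(Add(S, 405), Add(S, -16)) = Mul(Add(405, S), Add(-16, S)) = Mul(Add(-16, S), Add(405, S)))
Add(-301298, Function('v')(542)) = Add(-301298, Add(-6480, Pow(542, 2), Mul(389, 542))) = Add(-301298, Add(-6480, 293764, 210838)) = Add(-301298, 498122) = 196824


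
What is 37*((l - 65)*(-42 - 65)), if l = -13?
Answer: 308802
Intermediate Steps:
37*((l - 65)*(-42 - 65)) = 37*((-13 - 65)*(-42 - 65)) = 37*(-78*(-107)) = 37*8346 = 308802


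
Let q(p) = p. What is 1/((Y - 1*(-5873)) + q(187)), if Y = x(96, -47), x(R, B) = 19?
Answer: 1/6079 ≈ 0.00016450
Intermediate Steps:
Y = 19
1/((Y - 1*(-5873)) + q(187)) = 1/((19 - 1*(-5873)) + 187) = 1/((19 + 5873) + 187) = 1/(5892 + 187) = 1/6079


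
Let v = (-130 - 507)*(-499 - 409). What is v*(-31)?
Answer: -17930276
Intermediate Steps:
v = 578396 (v = -637*(-908) = 578396)
v*(-31) = 578396*(-31) = -17930276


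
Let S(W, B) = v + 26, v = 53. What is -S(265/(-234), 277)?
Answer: -79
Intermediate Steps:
S(W, B) = 79 (S(W, B) = 53 + 26 = 79)
-S(265/(-234), 277) = -1*79 = -79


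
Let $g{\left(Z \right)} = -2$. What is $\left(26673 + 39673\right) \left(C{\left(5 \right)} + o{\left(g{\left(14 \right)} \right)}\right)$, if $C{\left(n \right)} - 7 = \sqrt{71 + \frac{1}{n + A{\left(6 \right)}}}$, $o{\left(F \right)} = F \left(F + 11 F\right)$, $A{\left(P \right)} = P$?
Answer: $3649030 + \frac{66346 \sqrt{8602}}{11} \approx 4.2084 \cdot 10^{6}$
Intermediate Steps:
$o{\left(F \right)} = 12 F^{2}$ ($o{\left(F \right)} = F 12 F = 12 F^{2}$)
$C{\left(n \right)} = 7 + \sqrt{71 + \frac{1}{6 + n}}$ ($C{\left(n \right)} = 7 + \sqrt{71 + \frac{1}{n + 6}} = 7 + \sqrt{71 + \frac{1}{6 + n}}$)
$\left(26673 + 39673\right) \left(C{\left(5 \right)} + o{\left(g{\left(14 \right)} \right)}\right) = \left(26673 + 39673\right) \left(\left(7 + \sqrt{\frac{427 + 71 \cdot 5}{6 + 5}}\right) + 12 \left(-2\right)^{2}\right) = 66346 \left(\left(7 + \sqrt{\frac{427 + 355}{11}}\right) + 12 \cdot 4\right) = 66346 \left(\left(7 + \sqrt{\frac{1}{11} \cdot 782}\right) + 48\right) = 66346 \left(\left(7 + \sqrt{\frac{782}{11}}\right) + 48\right) = 66346 \left(\left(7 + \frac{\sqrt{8602}}{11}\right) + 48\right) = 66346 \left(55 + \frac{\sqrt{8602}}{11}\right) = 3649030 + \frac{66346 \sqrt{8602}}{11}$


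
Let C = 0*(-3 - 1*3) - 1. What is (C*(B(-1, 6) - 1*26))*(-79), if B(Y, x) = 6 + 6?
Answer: -1106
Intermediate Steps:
B(Y, x) = 12
C = -1 (C = 0*(-3 - 3) - 1 = 0*(-6) - 1 = 0 - 1 = -1)
(C*(B(-1, 6) - 1*26))*(-79) = -(12 - 1*26)*(-79) = -(12 - 26)*(-79) = -1*(-14)*(-79) = 14*(-79) = -1106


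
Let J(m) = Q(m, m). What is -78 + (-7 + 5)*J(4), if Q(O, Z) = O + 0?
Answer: -86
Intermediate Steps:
Q(O, Z) = O
J(m) = m
-78 + (-7 + 5)*J(4) = -78 + (-7 + 5)*4 = -78 - 2*4 = -78 - 8 = -86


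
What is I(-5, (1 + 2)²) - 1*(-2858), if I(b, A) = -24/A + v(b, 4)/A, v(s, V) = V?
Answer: 25702/9 ≈ 2855.8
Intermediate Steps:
I(b, A) = -20/A (I(b, A) = -24/A + 4/A = -20/A)
I(-5, (1 + 2)²) - 1*(-2858) = -20/(1 + 2)² - 1*(-2858) = -20/(3²) + 2858 = -20/9 + 2858 = 25702/9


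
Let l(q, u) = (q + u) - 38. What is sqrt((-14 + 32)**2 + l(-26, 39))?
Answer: sqrt(299) ≈ 17.292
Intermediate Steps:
l(q, u) = -38 + q + u
sqrt((-14 + 32)**2 + l(-26, 39)) = sqrt((-14 + 32)**2 + (-38 - 26 + 39)) = sqrt(18**2 - 25) = sqrt(324 - 25) = sqrt(299)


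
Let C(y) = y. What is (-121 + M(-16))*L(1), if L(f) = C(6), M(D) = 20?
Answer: -606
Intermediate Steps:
L(f) = 6
(-121 + M(-16))*L(1) = (-121 + 20)*6 = -101*6 = -606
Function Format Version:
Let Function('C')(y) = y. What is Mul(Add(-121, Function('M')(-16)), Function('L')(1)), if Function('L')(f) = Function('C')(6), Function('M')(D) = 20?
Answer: -606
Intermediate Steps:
Function('L')(f) = 6
Mul(Add(-121, Function('M')(-16)), Function('L')(1)) = Mul(Add(-121, 20), 6) = Mul(-101, 6) = -606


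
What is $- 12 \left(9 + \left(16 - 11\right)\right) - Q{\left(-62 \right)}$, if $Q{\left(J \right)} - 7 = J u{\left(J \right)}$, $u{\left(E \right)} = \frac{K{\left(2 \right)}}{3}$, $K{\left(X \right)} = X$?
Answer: $- \frac{401}{3} \approx -133.67$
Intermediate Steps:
$u{\left(E \right)} = \frac{2}{3}$
$Q{\left(J \right)} = 7 + \frac{2 J}{3}$ ($Q{\left(J \right)} = 7 + J \frac{2}{3} = 7 + \frac{2 J}{3}$)
$- 12 \left(9 + \left(16 - 11\right)\right) - Q{\left(-62 \right)} = - 12 \left(9 + \left(16 - 11\right)\right) - \left(7 + \frac{2}{3} \left(-62\right)\right) = - 12 \left(9 + 5\right) - \left(7 - \frac{124}{3}\right) = \left(-12\right) 14 - - \frac{103}{3} = -168 + \frac{103}{3} = - \frac{401}{3}$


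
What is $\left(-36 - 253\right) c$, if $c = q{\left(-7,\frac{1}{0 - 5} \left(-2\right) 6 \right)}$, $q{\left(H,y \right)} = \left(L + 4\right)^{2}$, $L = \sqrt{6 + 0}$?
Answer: $-6358 - 2312 \sqrt{6} \approx -12021.0$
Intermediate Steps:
$L = \sqrt{6} \approx 2.4495$
$q{\left(H,y \right)} = \left(4 + \sqrt{6}\right)^{2}$ ($q{\left(H,y \right)} = \left(\sqrt{6} + 4\right)^{2} = \left(4 + \sqrt{6}\right)^{2}$)
$c = \left(4 + \sqrt{6}\right)^{2} \approx 41.596$
$\left(-36 - 253\right) c = \left(-36 - 253\right) \left(4 + \sqrt{6}\right)^{2} = - 289 \left(4 + \sqrt{6}\right)^{2}$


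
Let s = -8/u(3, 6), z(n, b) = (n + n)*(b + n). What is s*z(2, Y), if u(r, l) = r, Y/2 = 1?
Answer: -128/3 ≈ -42.667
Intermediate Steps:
Y = 2 (Y = 2*1 = 2)
z(n, b) = 2*n*(b + n) (z(n, b) = (2*n)*(b + n) = 2*n*(b + n))
s = -8/3 ≈ -2.6667
s*z(2, Y) = -16*2*(2 + 2)/3 = -16*2*4/3 = -8/3*16 = -128/3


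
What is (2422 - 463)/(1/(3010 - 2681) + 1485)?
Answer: 644511/488566 ≈ 1.3192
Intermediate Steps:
(2422 - 463)/(1/(3010 - 2681) + 1485) = 1959/(1/329 + 1485) = 1959/(488566/329) = 1959*(329/488566) = 644511/488566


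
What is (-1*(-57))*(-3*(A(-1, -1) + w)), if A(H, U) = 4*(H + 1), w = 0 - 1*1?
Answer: 171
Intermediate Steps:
w = -1 (w = 0 - 1 = -1)
A(H, U) = 4 + 4*H (A(H, U) = 4*(1 + H) = 4 + 4*H)
(-1*(-57))*(-3*(A(-1, -1) + w)) = (-1*(-57))*(-3*((4 + 4*(-1)) - 1)) = 57*(-3*((4 - 4) - 1)) = 57*(-3*(0 - 1)) = 57*(-3*(-1)) = 57*3 = 171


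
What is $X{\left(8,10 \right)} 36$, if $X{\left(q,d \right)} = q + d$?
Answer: $648$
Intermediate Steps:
$X{\left(q,d \right)} = d + q$
$X{\left(8,10 \right)} 36 = \left(10 + 8\right) 36 = 18 \cdot 36 = 648$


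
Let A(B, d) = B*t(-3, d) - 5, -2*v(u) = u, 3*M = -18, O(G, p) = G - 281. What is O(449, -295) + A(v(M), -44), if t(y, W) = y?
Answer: 154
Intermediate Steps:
O(G, p) = -281 + G
M = -6 (M = (1/3)*(-18) = -6)
v(u) = -u/2
A(B, d) = -5 - 3*B (A(B, d) = B*(-3) - 5 = -3*B - 5 = -5 - 3*B)
O(449, -295) + A(v(M), -44) = (-281 + 449) + (-5 - (-3)*(-6)/2) = 168 + (-5 - 3*3) = 168 + (-5 - 9) = 168 - 14 = 154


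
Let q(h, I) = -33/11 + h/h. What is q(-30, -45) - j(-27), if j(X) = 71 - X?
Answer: -100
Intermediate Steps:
q(h, I) = -2 (q(h, I) = -33*1/11 + 1 = -3 + 1 = -2)
q(-30, -45) - j(-27) = -2 - (71 - 1*(-27)) = -2 - (71 + 27) = -2 - 1*98 = -2 - 98 = -100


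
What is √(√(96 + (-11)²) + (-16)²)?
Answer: √(256 + √217) ≈ 16.454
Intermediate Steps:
√(√(96 + (-11)²) + (-16)²) = √(√(96 + 121) + 256) = √(√217 + 256) = √(256 + √217)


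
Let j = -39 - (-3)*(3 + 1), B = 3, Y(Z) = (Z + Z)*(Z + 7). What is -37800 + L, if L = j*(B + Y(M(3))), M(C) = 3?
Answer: -39501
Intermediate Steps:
Y(Z) = 2*Z*(7 + Z) (Y(Z) = (2*Z)*(7 + Z) = 2*Z*(7 + Z))
j = -27 (j = -39 - (-3)*4 = -39 - 1*(-12) = -39 + 12 = -27)
L = -1701 (L = -27*(3 + 2*3*(7 + 3)) = -27*(3 + 2*3*10) = -27*(3 + 60) = -27*63 = -1701)
-37800 + L = -37800 - 1701 = -39501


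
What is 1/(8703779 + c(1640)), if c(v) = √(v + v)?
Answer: 8703779/75755768877561 - 4*√205/75755768877561 ≈ 1.1489e-7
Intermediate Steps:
c(v) = √2*√v (c(v) = √(2*v) = √2*√v)
1/(8703779 + c(1640)) = 1/(8703779 + √2*√1640) = 1/(8703779 + √2*(2*√410)) = 1/(8703779 + 4*√205)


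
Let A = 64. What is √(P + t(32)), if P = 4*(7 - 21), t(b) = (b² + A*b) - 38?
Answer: √2978 ≈ 54.571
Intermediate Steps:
t(b) = -38 + b² + 64*b (t(b) = (b² + 64*b) - 38 = -38 + b² + 64*b)
P = -56 (P = 4*(-14) = -56)
√(P + t(32)) = √(-56 + (-38 + 32² + 64*32)) = √(-56 + (-38 + 1024 + 2048)) = √(-56 + 3034) = √2978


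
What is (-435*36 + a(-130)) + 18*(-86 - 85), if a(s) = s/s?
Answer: -18737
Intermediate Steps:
a(s) = 1
(-435*36 + a(-130)) + 18*(-86 - 85) = (-435*36 + 1) + 18*(-86 - 85) = (-15660 + 1) + 18*(-171) = -15659 - 3078 = -18737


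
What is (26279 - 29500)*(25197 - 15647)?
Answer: -30760550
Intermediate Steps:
(26279 - 29500)*(25197 - 15647) = -3221*9550 = -30760550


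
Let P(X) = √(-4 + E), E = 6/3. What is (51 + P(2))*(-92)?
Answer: -4692 - 92*I*√2 ≈ -4692.0 - 130.11*I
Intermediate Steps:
E = 2 (E = 6*(⅓) = 2)
P(X) = I*√2 (P(X) = √(-4 + 2) = √(-2) = I*√2)
(51 + P(2))*(-92) = (51 + I*√2)*(-92) = -4692 - 92*I*√2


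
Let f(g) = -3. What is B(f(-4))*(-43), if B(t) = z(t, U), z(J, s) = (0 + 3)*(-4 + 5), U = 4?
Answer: -129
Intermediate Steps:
z(J, s) = 3 (z(J, s) = 3*1 = 3)
B(t) = 3
B(f(-4))*(-43) = 3*(-43) = -129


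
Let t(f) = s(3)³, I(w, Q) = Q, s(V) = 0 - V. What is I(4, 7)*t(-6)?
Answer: -189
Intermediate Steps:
s(V) = -V
t(f) = -27 (t(f) = (-1*3)³ = (-3)³ = -27)
I(4, 7)*t(-6) = 7*(-27) = -189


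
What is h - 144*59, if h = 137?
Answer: -8359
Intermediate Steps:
h - 144*59 = 137 - 144*59 = 137 - 8496 = -8359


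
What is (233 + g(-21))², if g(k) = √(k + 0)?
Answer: (233 + I*√21)² ≈ 54268.0 + 2135.5*I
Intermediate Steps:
g(k) = √k
(233 + g(-21))² = (233 + √(-21))² = (233 + I*√21)²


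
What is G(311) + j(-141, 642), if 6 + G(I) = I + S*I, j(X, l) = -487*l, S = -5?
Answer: -313904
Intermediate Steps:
G(I) = -6 - 4*I (G(I) = -6 + (I - 5*I) = -6 - 4*I)
G(311) + j(-141, 642) = (-6 - 4*311) - 487*642 = (-6 - 1244) - 312654 = -1250 - 312654 = -313904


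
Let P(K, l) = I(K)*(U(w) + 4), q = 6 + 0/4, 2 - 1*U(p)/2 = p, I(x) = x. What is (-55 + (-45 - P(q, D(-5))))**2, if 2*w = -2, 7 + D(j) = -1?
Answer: 25600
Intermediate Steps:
D(j) = -8 (D(j) = -7 - 1 = -8)
w = -1 (w = (1/2)*(-2) = -1)
U(p) = 4 - 2*p
q = 6 (q = 6 + 0*(1/4) = 6 + 0 = 6)
P(K, l) = 10*K (P(K, l) = K*((4 - 2*(-1)) + 4) = K*((4 + 2) + 4) = K*(6 + 4) = K*10 = 10*K)
(-55 + (-45 - P(q, D(-5))))**2 = (-55 + (-45 - 10*6))**2 = (-55 + (-45 - 1*60))**2 = (-55 + (-45 - 60))**2 = (-55 - 105)**2 = (-160)**2 = 25600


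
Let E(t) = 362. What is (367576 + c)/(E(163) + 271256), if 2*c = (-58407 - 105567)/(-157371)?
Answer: 19281961561/14248265426 ≈ 1.3533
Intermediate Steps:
c = 27329/52457 (c = ((-58407 - 105567)/(-157371))/2 = (-163974*(-1/157371))/2 = (½)*(54658/52457) = 27329/52457 ≈ 0.52098)
(367576 + c)/(E(163) + 271256) = (367576 + 27329/52457)/(362 + 271256) = (19281961561/52457)/271618 = (19281961561/52457)*(1/271618) = 19281961561/14248265426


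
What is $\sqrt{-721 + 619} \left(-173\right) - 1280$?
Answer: $-1280 - 173 i \sqrt{102} \approx -1280.0 - 1747.2 i$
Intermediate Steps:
$\sqrt{-721 + 619} \left(-173\right) - 1280 = \sqrt{-102} \left(-173\right) - 1280 = i \sqrt{102} \left(-173\right) - 1280 = - 173 i \sqrt{102} - 1280 = -1280 - 173 i \sqrt{102}$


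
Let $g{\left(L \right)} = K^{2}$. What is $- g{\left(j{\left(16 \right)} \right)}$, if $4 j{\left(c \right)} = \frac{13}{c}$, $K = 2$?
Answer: $-4$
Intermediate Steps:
$j{\left(c \right)} = \frac{13}{4 c}$ ($j{\left(c \right)} = \frac{13 \frac{1}{c}}{4} = \frac{13}{4 c}$)
$g{\left(L \right)} = 4$ ($g{\left(L \right)} = 2^{2} = 4$)
$- g{\left(j{\left(16 \right)} \right)} = \left(-1\right) 4 = -4$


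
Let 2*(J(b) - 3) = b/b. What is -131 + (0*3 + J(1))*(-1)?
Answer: -269/2 ≈ -134.50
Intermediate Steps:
J(b) = 7/2 (J(b) = 3 + (b/b)/2 = 3 + (½)*1 = 3 + ½ = 7/2)
-131 + (0*3 + J(1))*(-1) = -131 + (0*3 + 7/2)*(-1) = -131 + (0 + 7/2)*(-1) = -131 + (7/2)*(-1) = -131 - 7/2 = -269/2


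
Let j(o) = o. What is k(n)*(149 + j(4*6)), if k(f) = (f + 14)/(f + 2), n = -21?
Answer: 1211/19 ≈ 63.737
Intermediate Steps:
k(f) = (14 + f)/(2 + f)
k(n)*(149 + j(4*6)) = ((14 - 21)/(2 - 21))*(149 + 4*6) = (-7/(-19))*(149 + 24) = -1/19*(-7)*173 = (7/19)*173 = 1211/19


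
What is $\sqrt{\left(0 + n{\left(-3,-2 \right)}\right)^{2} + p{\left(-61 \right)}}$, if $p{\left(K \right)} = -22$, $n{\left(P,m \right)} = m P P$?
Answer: $\sqrt{302} \approx 17.378$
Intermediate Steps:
$n{\left(P,m \right)} = m P^{2}$ ($n{\left(P,m \right)} = P m P = m P^{2}$)
$\sqrt{\left(0 + n{\left(-3,-2 \right)}\right)^{2} + p{\left(-61 \right)}} = \sqrt{\left(0 - 2 \left(-3\right)^{2}\right)^{2} - 22} = \sqrt{\left(0 - 18\right)^{2} - 22} = \sqrt{\left(-18\right)^{2} - 22} = \sqrt{324 - 22} = \sqrt{302}$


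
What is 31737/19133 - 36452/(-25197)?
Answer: 1497113305/482094201 ≈ 3.1054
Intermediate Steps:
31737/19133 - 36452/(-25197) = 31737*(1/19133) - 36452*(-1/25197) = 31737/19133 + 36452/25197 = 1497113305/482094201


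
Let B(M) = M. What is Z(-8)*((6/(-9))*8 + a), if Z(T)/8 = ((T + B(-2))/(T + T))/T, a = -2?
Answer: 55/12 ≈ 4.5833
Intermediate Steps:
Z(T) = 4*(-2 + T)/T**2 (Z(T) = 8*(((T - 2)/(T + T))/T) = 8*(((-2 + T)/((2*T)))/T) = 8*(((-2 + T)*(1/(2*T)))/T) = 8*(((-2 + T)/(2*T))/T) = 8*((-2 + T)/(2*T**2)) = 4*(-2 + T)/T**2)
Z(-8)*((6/(-9))*8 + a) = (4*(-2 - 8)/(-8)**2)*((6/(-9))*8 - 2) = (4*(1/64)*(-10))*((6*(-1/9))*8 - 2) = -5*(-2/3*8 - 2)/8 = -5*(-16/3 - 2)/8 = -5/8*(-22/3) = 55/12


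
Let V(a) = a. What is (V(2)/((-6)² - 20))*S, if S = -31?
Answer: -31/8 ≈ -3.8750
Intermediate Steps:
(V(2)/((-6)² - 20))*S = (2/((-6)² - 20))*(-31) = (2/(36 - 20))*(-31) = (2/16)*(-31) = (2*(1/16))*(-31) = (⅛)*(-31) = -31/8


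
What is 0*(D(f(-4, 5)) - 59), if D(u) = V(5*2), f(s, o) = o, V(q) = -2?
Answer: 0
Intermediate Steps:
D(u) = -2
0*(D(f(-4, 5)) - 59) = 0*(-2 - 59) = 0*(-61) = 0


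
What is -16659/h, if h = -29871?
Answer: 1851/3319 ≈ 0.55770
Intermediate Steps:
-16659/h = -16659/(-29871) = -16659*(-1/29871) = 1851/3319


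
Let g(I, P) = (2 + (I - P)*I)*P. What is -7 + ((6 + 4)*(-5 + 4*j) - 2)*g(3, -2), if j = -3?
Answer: 5841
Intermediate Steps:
g(I, P) = P*(2 + I*(I - P)) (g(I, P) = (2 + I*(I - P))*P = P*(2 + I*(I - P)))
-7 + ((6 + 4)*(-5 + 4*j) - 2)*g(3, -2) = -7 + ((6 + 4)*(-5 + 4*(-3)) - 2)*(-2*(2 + 3² - 1*3*(-2))) = -7 + (10*(-5 - 12) - 2)*(-2*(2 + 9 + 6)) = -7 + (10*(-17) - 2)*(-2*17) = -7 + (-170 - 2)*(-34) = -7 - 172*(-34) = -7 + 5848 = 5841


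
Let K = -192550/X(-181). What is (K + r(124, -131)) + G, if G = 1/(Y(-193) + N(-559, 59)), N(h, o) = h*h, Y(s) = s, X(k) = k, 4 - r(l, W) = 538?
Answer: 29947170229/56524128 ≈ 529.81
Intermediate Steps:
r(l, W) = -534 (r(l, W) = 4 - 1*538 = 4 - 538 = -534)
N(h, o) = h²
G = 1/312288 (G = 1/(-193 + (-559)²) = 1/(-193 + 312481) = 1/312288 ≈ 3.2022e-6)
K = 192550/181 (K = -192550/(-181) = -192550*(-1/181) = 192550/181 ≈ 1063.8)
(K + r(124, -131)) + G = (192550/181 - 534) + 1/312288 = 95896/181 + 1/312288 = 29947170229/56524128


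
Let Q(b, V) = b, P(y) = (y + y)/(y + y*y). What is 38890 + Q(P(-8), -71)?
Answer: 272228/7 ≈ 38890.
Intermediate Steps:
P(y) = 2*y/(y + y²) (P(y) = (2*y)/(y + y²) = 2*y/(y + y²))
38890 + Q(P(-8), -71) = 38890 + 2/(1 - 8) = 38890 + 2/(-7) = 38890 + 2*(-⅐) = 38890 - 2/7 = 272228/7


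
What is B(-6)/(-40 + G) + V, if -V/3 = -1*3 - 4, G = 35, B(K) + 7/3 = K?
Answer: 68/3 ≈ 22.667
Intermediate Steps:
B(K) = -7/3 + K
V = 21 (V = -3*(-1*3 - 4) = -3*(-3 - 4) = -3*(-7) = 21)
B(-6)/(-40 + G) + V = (-7/3 - 6)/(-40 + 35) + 21 = -25/3/(-5) + 21 = -⅕*(-25/3) + 21 = 5/3 + 21 = 68/3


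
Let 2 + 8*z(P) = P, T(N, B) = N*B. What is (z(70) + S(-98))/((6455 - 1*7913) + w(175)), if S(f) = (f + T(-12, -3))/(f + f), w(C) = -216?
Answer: -8/1519 ≈ -0.0052666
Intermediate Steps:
T(N, B) = B*N
z(P) = -¼ + P/8
S(f) = (36 + f)/(2*f) (S(f) = (f - 3*(-12))/(f + f) = (f + 36)/((2*f)) = (36 + f)*(1/(2*f)) = (36 + f)/(2*f))
(z(70) + S(-98))/((6455 - 1*7913) + w(175)) = ((-¼ + (⅛)*70) + (½)*(36 - 98)/(-98))/((6455 - 1*7913) - 216) = ((-¼ + 35/4) + (½)*(-1/98)*(-62))/((6455 - 7913) - 216) = (17/2 + 31/98)/(-1458 - 216) = (432/49)/(-1674) = (432/49)*(-1/1674) = -8/1519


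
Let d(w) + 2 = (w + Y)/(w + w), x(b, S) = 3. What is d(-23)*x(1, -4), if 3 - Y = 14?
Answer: -87/23 ≈ -3.7826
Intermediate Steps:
Y = -11 (Y = 3 - 1*14 = 3 - 14 = -11)
d(w) = -2 + (-11 + w)/(2*w) (d(w) = -2 + (w - 11)/(w + w) = -2 + (-11 + w)/((2*w)) = -2 + (-11 + w)*(1/(2*w)) = -2 + (-11 + w)/(2*w))
d(-23)*x(1, -4) = ((½)*(-11 - 3*(-23))/(-23))*3 = ((½)*(-1/23)*(-11 + 69))*3 = ((½)*(-1/23)*58)*3 = -29/23*3 = -87/23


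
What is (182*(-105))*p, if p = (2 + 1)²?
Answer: -171990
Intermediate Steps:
p = 9 (p = 3² = 9)
(182*(-105))*p = (182*(-105))*9 = -19110*9 = -171990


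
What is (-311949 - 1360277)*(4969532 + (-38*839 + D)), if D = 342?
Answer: -8257438610192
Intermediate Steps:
(-311949 - 1360277)*(4969532 + (-38*839 + D)) = (-311949 - 1360277)*(4969532 + (-38*839 + 342)) = -1672226*(4969532 + (-31882 + 342)) = -1672226*(4969532 - 31540) = -1672226*4937992 = -8257438610192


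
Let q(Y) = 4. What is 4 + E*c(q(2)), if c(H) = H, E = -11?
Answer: -40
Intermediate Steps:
4 + E*c(q(2)) = 4 - 11*4 = 4 - 44 = -40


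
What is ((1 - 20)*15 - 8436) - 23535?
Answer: -32256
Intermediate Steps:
((1 - 20)*15 - 8436) - 23535 = (-19*15 - 8436) - 23535 = (-285 - 8436) - 23535 = -8721 - 23535 = -32256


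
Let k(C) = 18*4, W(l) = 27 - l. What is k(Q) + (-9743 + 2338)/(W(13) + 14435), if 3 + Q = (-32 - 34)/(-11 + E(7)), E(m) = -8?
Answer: 1032923/14449 ≈ 71.488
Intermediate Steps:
Q = 9/19 (Q = -3 + (-32 - 34)/(-11 - 8) = -3 - 66/(-19) = -3 - 66*(-1/19) = -3 + 66/19 = 9/19 ≈ 0.47368)
k(C) = 72
k(Q) + (-9743 + 2338)/(W(13) + 14435) = 72 + (-9743 + 2338)/((27 - 1*13) + 14435) = 72 - 7405/((27 - 13) + 14435) = 72 - 7405/(14 + 14435) = 72 - 7405/14449 = 1032923/14449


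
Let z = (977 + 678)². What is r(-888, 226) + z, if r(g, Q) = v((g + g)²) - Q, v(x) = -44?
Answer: 2738755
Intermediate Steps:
r(g, Q) = -44 - Q
z = 2739025 (z = 1655² = 2739025)
r(-888, 226) + z = (-44 - 1*226) + 2739025 = (-44 - 226) + 2739025 = -270 + 2739025 = 2738755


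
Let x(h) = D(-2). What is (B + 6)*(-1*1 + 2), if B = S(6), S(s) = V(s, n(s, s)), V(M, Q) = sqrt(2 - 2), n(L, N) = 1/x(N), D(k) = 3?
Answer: 6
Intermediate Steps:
x(h) = 3
n(L, N) = 1/3
V(M, Q) = 0 (V(M, Q) = sqrt(0) = 0)
S(s) = 0
B = 0
(B + 6)*(-1*1 + 2) = (0 + 6)*(-1*1 + 2) = 6*(-1 + 2) = 6*1 = 6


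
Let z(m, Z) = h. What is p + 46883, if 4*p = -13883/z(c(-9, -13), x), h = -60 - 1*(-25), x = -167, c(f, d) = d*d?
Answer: 6577503/140 ≈ 46982.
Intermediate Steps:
c(f, d) = d**2
h = -35 (h = -60 + 25 = -35)
z(m, Z) = -35
p = 13883/140 (p = (-13883/(-35))/4 = (-13883*(-1/35))/4 = (1/4)*(13883/35) = 13883/140 ≈ 99.164)
p + 46883 = 13883/140 + 46883 = 6577503/140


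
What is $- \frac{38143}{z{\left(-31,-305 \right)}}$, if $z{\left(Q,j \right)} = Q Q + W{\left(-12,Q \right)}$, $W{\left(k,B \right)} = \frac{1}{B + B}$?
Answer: $- \frac{2364866}{59581} \approx -39.692$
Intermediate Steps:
$W{\left(k,B \right)} = \frac{1}{2 B}$
$z{\left(Q,j \right)} = Q^{2} + \frac{1}{2 Q}$ ($z{\left(Q,j \right)} = Q Q + \frac{1}{2 Q} = Q^{2} + \frac{1}{2 Q}$)
$- \frac{38143}{z{\left(-31,-305 \right)}} = - \frac{38143}{\frac{1}{-31} \left(\frac{1}{2} + \left(-31\right)^{3}\right)} = - \frac{38143}{\left(- \frac{1}{31}\right) \left(\frac{1}{2} - 29791\right)} = - \frac{38143}{\left(- \frac{1}{31}\right) \left(- \frac{59581}{2}\right)} = - \frac{38143}{\frac{59581}{62}} = \left(-38143\right) \frac{62}{59581} = - \frac{2364866}{59581}$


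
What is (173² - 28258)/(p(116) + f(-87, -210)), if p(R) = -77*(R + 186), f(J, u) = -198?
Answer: -1671/23452 ≈ -0.071252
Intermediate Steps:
p(R) = -14322 - 77*R (p(R) = -77*(186 + R) = -14322 - 77*R)
(173² - 28258)/(p(116) + f(-87, -210)) = (173² - 28258)/((-14322 - 77*116) - 198) = (29929 - 28258)/((-14322 - 8932) - 198) = 1671/(-23254 - 198) = 1671/(-23452) = 1671*(-1/23452) = -1671/23452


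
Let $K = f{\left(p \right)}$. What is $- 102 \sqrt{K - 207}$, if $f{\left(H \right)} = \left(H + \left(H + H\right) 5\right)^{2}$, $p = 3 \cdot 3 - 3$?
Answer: $- 306 \sqrt{461} \approx -6570.1$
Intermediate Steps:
$p = 6$ ($p = 9 - 3 = 6$)
$f{\left(H \right)} = 121 H^{2}$ ($f{\left(H \right)} = \left(H + 2 H 5\right)^{2} = \left(H + 10 H\right)^{2} = \left(11 H\right)^{2} = 121 H^{2}$)
$K = 4356$ ($K = 121 \cdot 6^{2} = 121 \cdot 36 = 4356$)
$- 102 \sqrt{K - 207} = - 102 \sqrt{4356 - 207} = - 102 \sqrt{4149} = - 102 \cdot 3 \sqrt{461} = - 306 \sqrt{461}$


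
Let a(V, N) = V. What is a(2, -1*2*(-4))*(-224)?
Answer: -448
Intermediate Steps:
a(2, -1*2*(-4))*(-224) = 2*(-224) = -448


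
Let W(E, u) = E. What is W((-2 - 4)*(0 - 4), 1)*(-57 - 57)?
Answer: -2736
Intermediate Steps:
W((-2 - 4)*(0 - 4), 1)*(-57 - 57) = ((-2 - 4)*(0 - 4))*(-57 - 57) = -6*(-4)*(-114) = 24*(-114) = -2736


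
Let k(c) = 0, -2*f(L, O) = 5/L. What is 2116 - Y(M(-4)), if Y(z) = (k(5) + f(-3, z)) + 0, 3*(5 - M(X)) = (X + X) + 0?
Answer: 12691/6 ≈ 2115.2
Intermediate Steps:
f(L, O) = -5/(2*L)
M(X) = 5 - 2*X/3 (M(X) = 5 - ((X + X) + 0)/3 = 5 - (2*X + 0)/3 = 5 - 2*X/3)
Y(z) = ⅚ (Y(z) = (0 - 5/2/(-3)) + 0 = (0 - 5/2*(-⅓)) + 0 = (0 + ⅚) + 0 = ⅚ + 0 = ⅚)
2116 - Y(M(-4)) = 2116 - 1*⅚ = 2116 - ⅚ = 12691/6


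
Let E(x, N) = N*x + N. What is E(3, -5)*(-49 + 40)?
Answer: 180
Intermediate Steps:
E(x, N) = N + N*x
E(3, -5)*(-49 + 40) = (-5*(1 + 3))*(-49 + 40) = -5*4*(-9) = -20*(-9) = 180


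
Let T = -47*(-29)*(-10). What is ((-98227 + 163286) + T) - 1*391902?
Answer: -340473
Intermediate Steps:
T = -13630 (T = 1363*(-10) = -13630)
((-98227 + 163286) + T) - 1*391902 = ((-98227 + 163286) - 13630) - 1*391902 = (65059 - 13630) - 391902 = 51429 - 391902 = -340473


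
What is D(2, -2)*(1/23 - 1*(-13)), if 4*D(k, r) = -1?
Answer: -75/23 ≈ -3.2609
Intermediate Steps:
D(k, r) = -¼ (D(k, r) = (¼)*(-1) = -¼)
D(2, -2)*(1/23 - 1*(-13)) = -(1/23 - 1*(-13))/4 = -(1/23 + 13)/4 = -¼*300/23 = -75/23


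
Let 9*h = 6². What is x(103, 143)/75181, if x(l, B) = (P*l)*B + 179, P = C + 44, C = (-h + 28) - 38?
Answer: 442049/75181 ≈ 5.8798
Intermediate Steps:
h = 4 (h = (⅑)*6² = (⅑)*36 = 4)
C = -14 (C = (-1*4 + 28) - 38 = (-4 + 28) - 38 = 24 - 38 = -14)
P = 30 (P = -14 + 44 = 30)
x(l, B) = 179 + 30*B*l (x(l, B) = (30*l)*B + 179 = 30*B*l + 179 = 179 + 30*B*l)
x(103, 143)/75181 = (179 + 30*143*103)/75181 = (179 + 441870)*(1/75181) = 442049*(1/75181) = 442049/75181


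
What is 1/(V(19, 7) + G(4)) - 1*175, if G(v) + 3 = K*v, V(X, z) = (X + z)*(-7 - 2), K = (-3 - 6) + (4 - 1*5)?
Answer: -48476/277 ≈ -175.00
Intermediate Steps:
K = -10 (K = -9 + (4 - 5) = -9 - 1 = -10)
V(X, z) = -9*X - 9*z (V(X, z) = (X + z)*(-9) = -9*X - 9*z)
G(v) = -3 - 10*v
1/(V(19, 7) + G(4)) - 1*175 = 1/((-9*19 - 9*7) + (-3 - 10*4)) - 1*175 = 1/((-171 - 63) + (-3 - 40)) - 175 = 1/(-234 - 43) - 175 = 1/(-277) - 175 = -1/277 - 175 = -48476/277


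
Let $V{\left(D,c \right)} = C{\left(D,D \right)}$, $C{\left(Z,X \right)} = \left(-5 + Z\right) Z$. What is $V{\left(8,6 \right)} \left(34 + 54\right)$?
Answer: $2112$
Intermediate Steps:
$C{\left(Z,X \right)} = Z \left(-5 + Z\right)$
$V{\left(D,c \right)} = D \left(-5 + D\right)$
$V{\left(8,6 \right)} \left(34 + 54\right) = 8 \left(-5 + 8\right) \left(34 + 54\right) = 8 \cdot 3 \cdot 88 = 24 \cdot 88 = 2112$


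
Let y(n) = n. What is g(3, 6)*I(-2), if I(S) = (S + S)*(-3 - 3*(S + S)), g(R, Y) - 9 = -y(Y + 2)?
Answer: -36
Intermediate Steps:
g(R, Y) = 7 - Y (g(R, Y) = 9 - (Y + 2) = 9 - (2 + Y) = 9 + (-2 - Y) = 7 - Y)
I(S) = 2*S*(-3 - 6*S) (I(S) = (2*S)*(-3 - 6*S) = 2*S*(-3 - 6*S))
g(3, 6)*I(-2) = (7 - 1*6)*(-6*(-2)*(1 + 2*(-2))) = (7 - 6)*(-6*(-2)*(1 - 4)) = 1*(-6*(-2)*(-3)) = 1*(-36) = -36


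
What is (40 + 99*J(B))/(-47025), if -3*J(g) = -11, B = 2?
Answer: -403/47025 ≈ -0.0085699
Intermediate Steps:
J(g) = 11/3 (J(g) = -1/3*(-11) = 11/3)
(40 + 99*J(B))/(-47025) = (40 + 99*(11/3))/(-47025) = (40 + 363)*(-1/47025) = 403*(-1/47025) = -403/47025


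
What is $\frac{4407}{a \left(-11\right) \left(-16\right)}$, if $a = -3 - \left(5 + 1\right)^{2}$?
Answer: $- \frac{113}{176} \approx -0.64205$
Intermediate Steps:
$a = -39$ ($a = -3 - 6^{2} = -3 - 36 = -39$)
$\frac{4407}{a \left(-11\right) \left(-16\right)} = \frac{4407}{\left(-39\right) \left(-11\right) \left(-16\right)} = \frac{4407}{429 \left(-16\right)} = \frac{4407}{-6864} = 4407 \left(- \frac{1}{6864}\right) = - \frac{113}{176}$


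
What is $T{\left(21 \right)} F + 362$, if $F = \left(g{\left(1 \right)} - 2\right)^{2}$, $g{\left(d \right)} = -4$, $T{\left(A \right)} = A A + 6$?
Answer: $16454$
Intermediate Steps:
$T{\left(A \right)} = 6 + A^{2}$ ($T{\left(A \right)} = A^{2} + 6 = 6 + A^{2}$)
$F = 36$ ($F = \left(-4 - 2\right)^{2} = \left(-6\right)^{2} = 36$)
$T{\left(21 \right)} F + 362 = \left(6 + 21^{2}\right) 36 + 362 = \left(6 + 441\right) 36 + 362 = 447 \cdot 36 + 362 = 16092 + 362 = 16454$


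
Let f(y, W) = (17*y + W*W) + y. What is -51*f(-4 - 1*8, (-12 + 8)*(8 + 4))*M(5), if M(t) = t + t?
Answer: -1064880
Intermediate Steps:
f(y, W) = W² + 18*y (f(y, W) = (17*y + W²) + y = (W² + 17*y) + y = W² + 18*y)
M(t) = 2*t
-51*f(-4 - 1*8, (-12 + 8)*(8 + 4))*M(5) = -51*(((-12 + 8)*(8 + 4))² + 18*(-4 - 1*8))*2*5 = -51*((-4*12)² + 18*(-4 - 8))*10 = -51*((-48)² + 18*(-12))*10 = -51*(2304 - 216)*10 = -106488*10 = -51*20880 = -1064880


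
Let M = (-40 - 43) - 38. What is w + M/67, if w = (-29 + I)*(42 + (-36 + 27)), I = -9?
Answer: -84139/67 ≈ -1255.8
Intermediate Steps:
M = -121 (M = -83 - 38 = -121)
w = -1254 (w = (-29 - 9)*(42 + (-36 + 27)) = -38*(42 - 9) = -38*33 = -1254)
w + M/67 = -1254 - 121/67 = -84139/67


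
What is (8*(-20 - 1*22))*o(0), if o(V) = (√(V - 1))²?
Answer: 336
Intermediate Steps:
o(V) = -1 + V (o(V) = (√(-1 + V))² = -1 + V)
(8*(-20 - 1*22))*o(0) = (8*(-20 - 1*22))*(-1 + 0) = (8*(-20 - 22))*(-1) = (8*(-42))*(-1) = -336*(-1) = 336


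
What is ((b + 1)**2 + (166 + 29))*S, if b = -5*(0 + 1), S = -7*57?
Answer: -84189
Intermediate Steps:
S = -399
b = -5 (b = -5*1 = -5)
((b + 1)**2 + (166 + 29))*S = ((-5 + 1)**2 + (166 + 29))*(-399) = ((-4)**2 + 195)*(-399) = (16 + 195)*(-399) = 211*(-399) = -84189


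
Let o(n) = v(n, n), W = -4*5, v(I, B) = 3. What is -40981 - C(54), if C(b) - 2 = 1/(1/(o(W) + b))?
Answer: -41040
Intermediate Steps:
W = -20
o(n) = 3
C(b) = 5 + b (C(b) = 2 + 1/(1/(3 + b)) = 2 + (3 + b) = 5 + b)
-40981 - C(54) = -40981 - (5 + 54) = -40981 - 1*59 = -40981 - 59 = -41040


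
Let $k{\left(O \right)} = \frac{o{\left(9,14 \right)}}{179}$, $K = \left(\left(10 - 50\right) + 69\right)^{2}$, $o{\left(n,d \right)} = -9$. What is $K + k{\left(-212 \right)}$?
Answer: $\frac{150530}{179} \approx 840.95$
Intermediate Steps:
$K = 841$ ($K = \left(-40 + 69\right)^{2} = 29^{2} = 841$)
$k{\left(O \right)} = - \frac{9}{179}$
$K + k{\left(-212 \right)} = 841 - \frac{9}{179} = \frac{150530}{179}$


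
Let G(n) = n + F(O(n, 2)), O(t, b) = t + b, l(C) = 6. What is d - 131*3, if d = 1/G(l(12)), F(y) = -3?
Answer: -1178/3 ≈ -392.67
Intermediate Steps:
O(t, b) = b + t
G(n) = -3 + n (G(n) = n - 3 = -3 + n)
d = 1/3 (d = 1/(-3 + 6) = 1/3 ≈ 0.33333)
d - 131*3 = 1/3 - 131*3 = 1/3 - 1*393 = 1/3 - 393 = -1178/3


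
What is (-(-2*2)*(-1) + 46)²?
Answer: 1764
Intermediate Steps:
(-(-2*2)*(-1) + 46)² = (-(-4)*(-1) + 46)² = (-1*4 + 46)² = (-4 + 46)² = 42² = 1764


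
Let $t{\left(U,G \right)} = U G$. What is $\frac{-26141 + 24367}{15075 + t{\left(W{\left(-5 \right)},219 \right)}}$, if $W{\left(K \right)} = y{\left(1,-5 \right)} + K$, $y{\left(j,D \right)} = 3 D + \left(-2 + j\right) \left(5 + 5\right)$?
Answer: $- \frac{1774}{8505} \approx -0.20858$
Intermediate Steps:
$y{\left(j,D \right)} = -20 + 3 D + 10 j$ ($y{\left(j,D \right)} = 3 D + \left(-2 + j\right) 10 = 3 D + \left(-20 + 10 j\right) = -20 + 3 D + 10 j$)
$W{\left(K \right)} = -25 + K$ ($W{\left(K \right)} = \left(-20 + 3 \left(-5\right) + 10 \cdot 1\right) + K = \left(-20 - 15 + 10\right) + K = -25 + K$)
$t{\left(U,G \right)} = G U$
$\frac{-26141 + 24367}{15075 + t{\left(W{\left(-5 \right)},219 \right)}} = \frac{-26141 + 24367}{15075 + 219 \left(-25 - 5\right)} = - \frac{1774}{15075 + 219 \left(-30\right)} = - \frac{1774}{15075 - 6570} = - \frac{1774}{8505}$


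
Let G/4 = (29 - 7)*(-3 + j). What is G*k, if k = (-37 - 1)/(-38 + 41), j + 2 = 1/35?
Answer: 193952/35 ≈ 5541.5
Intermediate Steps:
j = -69/35 (j = -2 + 1/35 = -69/35 ≈ -1.9714)
k = -38/3 ≈ -12.667
G = -15312/35 (G = 4*((29 - 7)*(-3 - 69/35)) = 4*(22*(-174/35)) = 4*(-3828/35) = -15312/35 ≈ -437.49)
G*k = -15312/35*(-38/3) = 193952/35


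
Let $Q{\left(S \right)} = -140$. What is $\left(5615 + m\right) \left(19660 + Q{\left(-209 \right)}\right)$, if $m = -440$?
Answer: $101016000$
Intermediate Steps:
$\left(5615 + m\right) \left(19660 + Q{\left(-209 \right)}\right) = \left(5615 - 440\right) \left(19660 - 140\right) = 5175 \cdot 19520 = 101016000$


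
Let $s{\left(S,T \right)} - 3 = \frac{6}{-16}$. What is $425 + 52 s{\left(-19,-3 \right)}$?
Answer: $\frac{1123}{2} \approx 561.5$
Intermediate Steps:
$s{\left(S,T \right)} = \frac{21}{8}$ ($s{\left(S,T \right)} = 3 + \frac{6}{-16} = 3 + 6 \left(- \frac{1}{16}\right) = 3 - \frac{3}{8} = \frac{21}{8}$)
$425 + 52 s{\left(-19,-3 \right)} = 425 + 52 \cdot \frac{21}{8} = 425 + \frac{273}{2} = \frac{1123}{2}$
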